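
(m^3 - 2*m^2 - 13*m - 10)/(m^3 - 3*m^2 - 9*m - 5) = (m + 2)/(m + 1)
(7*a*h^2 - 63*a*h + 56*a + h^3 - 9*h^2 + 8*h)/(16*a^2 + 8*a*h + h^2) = (7*a*h^2 - 63*a*h + 56*a + h^3 - 9*h^2 + 8*h)/(16*a^2 + 8*a*h + h^2)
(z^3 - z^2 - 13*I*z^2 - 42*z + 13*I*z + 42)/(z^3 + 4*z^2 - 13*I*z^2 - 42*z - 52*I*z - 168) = (z - 1)/(z + 4)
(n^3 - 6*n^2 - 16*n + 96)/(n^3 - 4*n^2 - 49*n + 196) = (n^2 - 2*n - 24)/(n^2 - 49)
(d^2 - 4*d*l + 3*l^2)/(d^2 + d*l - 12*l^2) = (d - l)/(d + 4*l)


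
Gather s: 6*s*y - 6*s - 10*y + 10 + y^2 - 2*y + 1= s*(6*y - 6) + y^2 - 12*y + 11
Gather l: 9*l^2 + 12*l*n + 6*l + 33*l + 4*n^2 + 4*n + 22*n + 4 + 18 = 9*l^2 + l*(12*n + 39) + 4*n^2 + 26*n + 22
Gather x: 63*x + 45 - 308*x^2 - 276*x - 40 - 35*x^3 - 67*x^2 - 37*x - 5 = -35*x^3 - 375*x^2 - 250*x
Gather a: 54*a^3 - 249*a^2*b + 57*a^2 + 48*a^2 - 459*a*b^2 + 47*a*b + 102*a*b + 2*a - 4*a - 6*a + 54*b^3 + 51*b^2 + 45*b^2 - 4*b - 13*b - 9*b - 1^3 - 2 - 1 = 54*a^3 + a^2*(105 - 249*b) + a*(-459*b^2 + 149*b - 8) + 54*b^3 + 96*b^2 - 26*b - 4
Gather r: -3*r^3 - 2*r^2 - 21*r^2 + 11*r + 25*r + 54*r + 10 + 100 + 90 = -3*r^3 - 23*r^2 + 90*r + 200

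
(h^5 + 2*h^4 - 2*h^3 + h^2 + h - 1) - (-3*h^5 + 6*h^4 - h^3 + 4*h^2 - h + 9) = 4*h^5 - 4*h^4 - h^3 - 3*h^2 + 2*h - 10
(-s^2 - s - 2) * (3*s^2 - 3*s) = -3*s^4 - 3*s^2 + 6*s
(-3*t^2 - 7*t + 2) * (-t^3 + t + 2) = 3*t^5 + 7*t^4 - 5*t^3 - 13*t^2 - 12*t + 4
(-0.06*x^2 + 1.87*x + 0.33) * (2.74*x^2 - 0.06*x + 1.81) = -0.1644*x^4 + 5.1274*x^3 + 0.6834*x^2 + 3.3649*x + 0.5973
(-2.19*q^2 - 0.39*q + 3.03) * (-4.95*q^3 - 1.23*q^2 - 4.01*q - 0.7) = 10.8405*q^5 + 4.6242*q^4 - 5.7369*q^3 - 0.629999999999999*q^2 - 11.8773*q - 2.121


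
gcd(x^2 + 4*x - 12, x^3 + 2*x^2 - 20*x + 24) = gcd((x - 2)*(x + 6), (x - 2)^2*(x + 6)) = x^2 + 4*x - 12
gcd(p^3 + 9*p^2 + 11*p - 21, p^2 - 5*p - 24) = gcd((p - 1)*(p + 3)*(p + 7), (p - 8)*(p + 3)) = p + 3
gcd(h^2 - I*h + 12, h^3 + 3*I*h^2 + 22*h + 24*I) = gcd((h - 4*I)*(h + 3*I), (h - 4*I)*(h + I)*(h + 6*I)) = h - 4*I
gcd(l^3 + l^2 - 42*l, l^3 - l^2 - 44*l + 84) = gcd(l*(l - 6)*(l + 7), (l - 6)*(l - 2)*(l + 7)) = l^2 + l - 42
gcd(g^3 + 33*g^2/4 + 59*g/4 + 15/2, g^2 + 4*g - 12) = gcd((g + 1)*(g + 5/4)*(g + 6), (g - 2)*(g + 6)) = g + 6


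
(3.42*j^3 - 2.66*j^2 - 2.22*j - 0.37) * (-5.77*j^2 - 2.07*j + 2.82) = -19.7334*j^5 + 8.2688*j^4 + 27.96*j^3 - 0.7709*j^2 - 5.4945*j - 1.0434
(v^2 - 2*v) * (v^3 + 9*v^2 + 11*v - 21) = v^5 + 7*v^4 - 7*v^3 - 43*v^2 + 42*v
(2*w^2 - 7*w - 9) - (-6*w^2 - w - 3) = 8*w^2 - 6*w - 6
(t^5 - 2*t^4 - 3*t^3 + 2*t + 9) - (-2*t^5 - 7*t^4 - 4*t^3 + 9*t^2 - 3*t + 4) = 3*t^5 + 5*t^4 + t^3 - 9*t^2 + 5*t + 5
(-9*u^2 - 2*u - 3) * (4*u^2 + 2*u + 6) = -36*u^4 - 26*u^3 - 70*u^2 - 18*u - 18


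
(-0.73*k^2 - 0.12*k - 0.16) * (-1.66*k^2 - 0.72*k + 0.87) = 1.2118*k^4 + 0.7248*k^3 - 0.2831*k^2 + 0.0108*k - 0.1392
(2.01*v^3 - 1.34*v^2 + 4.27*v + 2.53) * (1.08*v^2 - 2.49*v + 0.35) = 2.1708*v^5 - 6.4521*v^4 + 8.6517*v^3 - 8.3689*v^2 - 4.8052*v + 0.8855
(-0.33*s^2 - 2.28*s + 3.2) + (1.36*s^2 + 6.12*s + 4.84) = 1.03*s^2 + 3.84*s + 8.04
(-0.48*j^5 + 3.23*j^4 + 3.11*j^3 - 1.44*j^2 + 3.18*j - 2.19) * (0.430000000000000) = -0.2064*j^5 + 1.3889*j^4 + 1.3373*j^3 - 0.6192*j^2 + 1.3674*j - 0.9417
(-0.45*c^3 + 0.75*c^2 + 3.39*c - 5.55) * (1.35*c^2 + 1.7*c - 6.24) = -0.6075*c^5 + 0.2475*c^4 + 8.6595*c^3 - 6.4095*c^2 - 30.5886*c + 34.632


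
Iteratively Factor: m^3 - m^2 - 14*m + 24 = (m + 4)*(m^2 - 5*m + 6) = (m - 3)*(m + 4)*(m - 2)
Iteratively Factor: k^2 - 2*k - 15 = (k + 3)*(k - 5)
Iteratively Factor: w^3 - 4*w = (w - 2)*(w^2 + 2*w) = (w - 2)*(w + 2)*(w)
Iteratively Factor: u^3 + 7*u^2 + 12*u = (u + 3)*(u^2 + 4*u) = u*(u + 3)*(u + 4)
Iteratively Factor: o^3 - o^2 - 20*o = (o + 4)*(o^2 - 5*o) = (o - 5)*(o + 4)*(o)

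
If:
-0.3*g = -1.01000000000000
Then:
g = 3.37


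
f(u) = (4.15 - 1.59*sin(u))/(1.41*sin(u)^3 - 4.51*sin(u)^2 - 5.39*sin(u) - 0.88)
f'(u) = (4.15 - 1.59*sin(u))*(-4.23*sin(u)^2*cos(u) + 9.02*sin(u)*cos(u) + 5.39*cos(u))/(1.41*sin(u)^3 - 4.51*sin(u)^2 - 5.39*sin(u) - 0.88)^2 - 1.59*cos(u)/(1.41*sin(u)^3 - 4.51*sin(u)^2 - 5.39*sin(u) - 0.88)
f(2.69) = -0.87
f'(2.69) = -2.04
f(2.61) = -0.73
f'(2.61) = -1.51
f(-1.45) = -4.23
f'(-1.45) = -2.77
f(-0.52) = 9.65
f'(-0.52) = -4.93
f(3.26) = -14.06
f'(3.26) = -198.12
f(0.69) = -0.54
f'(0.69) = 0.90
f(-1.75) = -4.44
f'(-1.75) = 4.45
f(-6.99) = 15.60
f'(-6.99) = -84.09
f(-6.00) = -1.37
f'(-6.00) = 4.24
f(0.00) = -4.72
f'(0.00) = 30.69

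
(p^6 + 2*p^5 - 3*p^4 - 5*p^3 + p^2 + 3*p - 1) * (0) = 0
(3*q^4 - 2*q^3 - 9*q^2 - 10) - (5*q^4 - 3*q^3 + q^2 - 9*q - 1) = -2*q^4 + q^3 - 10*q^2 + 9*q - 9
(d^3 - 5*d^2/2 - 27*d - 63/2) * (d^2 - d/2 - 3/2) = d^5 - 3*d^4 - 109*d^3/4 - 57*d^2/4 + 225*d/4 + 189/4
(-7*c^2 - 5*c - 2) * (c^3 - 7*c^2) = -7*c^5 + 44*c^4 + 33*c^3 + 14*c^2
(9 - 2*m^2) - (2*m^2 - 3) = 12 - 4*m^2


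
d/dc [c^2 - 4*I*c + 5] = 2*c - 4*I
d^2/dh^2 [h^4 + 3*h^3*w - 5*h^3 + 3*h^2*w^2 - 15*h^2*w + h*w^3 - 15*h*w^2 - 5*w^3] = 12*h^2 + 18*h*w - 30*h + 6*w^2 - 30*w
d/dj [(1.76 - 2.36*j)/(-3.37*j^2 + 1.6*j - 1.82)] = (-7.9532*j^2 + 11.8624*j + 1.4792)/(11.3569*j^4 - 10.784*j^3 + 14.8268*j^2 - 5.824*j + 3.3124)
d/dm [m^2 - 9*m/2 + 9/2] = 2*m - 9/2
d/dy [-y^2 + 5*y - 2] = 5 - 2*y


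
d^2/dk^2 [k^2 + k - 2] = 2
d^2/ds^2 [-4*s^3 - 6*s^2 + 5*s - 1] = -24*s - 12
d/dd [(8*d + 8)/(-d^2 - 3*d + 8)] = 8*(d^2 + 2*d + 11)/(d^4 + 6*d^3 - 7*d^2 - 48*d + 64)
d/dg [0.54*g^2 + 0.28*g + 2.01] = 1.08*g + 0.28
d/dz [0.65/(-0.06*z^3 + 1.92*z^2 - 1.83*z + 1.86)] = (0.117*z^2 - 2.496*z + 1.1895)/(0.06*z^3 - 1.92*z^2 + 1.83*z - 1.86)^2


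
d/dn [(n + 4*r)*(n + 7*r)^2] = 3*(n + 5*r)*(n + 7*r)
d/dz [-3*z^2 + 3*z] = 3 - 6*z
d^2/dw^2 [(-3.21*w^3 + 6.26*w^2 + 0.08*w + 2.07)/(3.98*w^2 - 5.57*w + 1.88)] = (-4.54747350886464e-13*w^4 + 128.942486*w^3 + 117.38184*w^2 - 346.998108*w + 143.392094)/(63.044792*w^6 - 264.693084*w^5 + 459.777162*w^4 - 422.870501*w^3 + 217.181172*w^2 - 59.059824*w + 6.644672)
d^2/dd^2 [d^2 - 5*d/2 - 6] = 2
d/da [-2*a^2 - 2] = -4*a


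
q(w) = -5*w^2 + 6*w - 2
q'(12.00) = -114.00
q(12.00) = -650.00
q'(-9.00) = 96.00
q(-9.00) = -461.00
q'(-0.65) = 12.50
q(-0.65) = -8.01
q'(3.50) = -29.00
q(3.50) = -42.25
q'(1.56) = -9.60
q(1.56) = -4.81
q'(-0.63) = 12.30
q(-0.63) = -7.76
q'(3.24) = -26.40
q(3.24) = -35.05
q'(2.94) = -23.40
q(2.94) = -27.58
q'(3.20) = -26.00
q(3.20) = -34.00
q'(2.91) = -23.10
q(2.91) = -26.88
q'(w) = 6 - 10*w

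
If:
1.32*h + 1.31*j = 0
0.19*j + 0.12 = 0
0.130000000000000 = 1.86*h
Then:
No Solution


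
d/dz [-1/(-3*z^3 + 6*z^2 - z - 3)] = (-9*z^2 + 12*z - 1)/(3*z^3 - 6*z^2 + z + 3)^2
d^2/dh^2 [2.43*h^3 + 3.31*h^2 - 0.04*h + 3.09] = 14.58*h + 6.62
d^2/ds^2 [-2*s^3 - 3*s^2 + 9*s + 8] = -12*s - 6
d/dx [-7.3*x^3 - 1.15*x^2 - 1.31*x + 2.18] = -21.9*x^2 - 2.3*x - 1.31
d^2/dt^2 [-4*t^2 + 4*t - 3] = -8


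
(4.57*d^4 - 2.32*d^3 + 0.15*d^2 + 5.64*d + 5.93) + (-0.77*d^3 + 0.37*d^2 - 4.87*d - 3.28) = 4.57*d^4 - 3.09*d^3 + 0.52*d^2 + 0.77*d + 2.65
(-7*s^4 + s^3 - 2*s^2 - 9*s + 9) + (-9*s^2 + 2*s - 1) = -7*s^4 + s^3 - 11*s^2 - 7*s + 8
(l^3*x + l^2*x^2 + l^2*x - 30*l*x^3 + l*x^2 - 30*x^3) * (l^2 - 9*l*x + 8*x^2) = l^5*x - 8*l^4*x^2 + l^4*x - 31*l^3*x^3 - 8*l^3*x^2 + 278*l^2*x^4 - 31*l^2*x^3 - 240*l*x^5 + 278*l*x^4 - 240*x^5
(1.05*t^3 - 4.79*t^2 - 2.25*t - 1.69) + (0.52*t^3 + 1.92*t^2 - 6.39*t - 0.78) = 1.57*t^3 - 2.87*t^2 - 8.64*t - 2.47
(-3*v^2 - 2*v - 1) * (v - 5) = -3*v^3 + 13*v^2 + 9*v + 5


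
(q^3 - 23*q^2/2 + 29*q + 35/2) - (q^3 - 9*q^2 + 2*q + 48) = -5*q^2/2 + 27*q - 61/2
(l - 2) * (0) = 0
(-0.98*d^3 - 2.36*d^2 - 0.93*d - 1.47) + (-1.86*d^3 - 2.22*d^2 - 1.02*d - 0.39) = -2.84*d^3 - 4.58*d^2 - 1.95*d - 1.86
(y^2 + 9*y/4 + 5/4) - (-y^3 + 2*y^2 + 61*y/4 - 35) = y^3 - y^2 - 13*y + 145/4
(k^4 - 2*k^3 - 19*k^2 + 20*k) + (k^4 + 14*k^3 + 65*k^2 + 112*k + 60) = 2*k^4 + 12*k^3 + 46*k^2 + 132*k + 60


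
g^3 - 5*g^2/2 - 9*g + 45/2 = (g - 3)*(g - 5/2)*(g + 3)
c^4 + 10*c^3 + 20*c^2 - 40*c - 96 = (c - 2)*(c + 2)*(c + 4)*(c + 6)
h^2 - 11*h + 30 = (h - 6)*(h - 5)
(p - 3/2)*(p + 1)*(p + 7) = p^3 + 13*p^2/2 - 5*p - 21/2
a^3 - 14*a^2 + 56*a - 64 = (a - 8)*(a - 4)*(a - 2)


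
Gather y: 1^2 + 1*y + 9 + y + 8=2*y + 18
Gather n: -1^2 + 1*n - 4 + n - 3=2*n - 8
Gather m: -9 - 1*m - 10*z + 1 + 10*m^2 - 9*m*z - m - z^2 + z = 10*m^2 + m*(-9*z - 2) - z^2 - 9*z - 8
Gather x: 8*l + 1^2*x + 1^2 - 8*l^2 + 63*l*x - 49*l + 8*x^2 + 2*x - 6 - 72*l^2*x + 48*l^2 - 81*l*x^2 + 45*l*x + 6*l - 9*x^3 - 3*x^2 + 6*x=40*l^2 - 35*l - 9*x^3 + x^2*(5 - 81*l) + x*(-72*l^2 + 108*l + 9) - 5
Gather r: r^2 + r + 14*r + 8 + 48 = r^2 + 15*r + 56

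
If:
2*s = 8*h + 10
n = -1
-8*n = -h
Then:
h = -8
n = -1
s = -27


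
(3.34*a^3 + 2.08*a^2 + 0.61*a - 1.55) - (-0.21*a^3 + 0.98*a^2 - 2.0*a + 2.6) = 3.55*a^3 + 1.1*a^2 + 2.61*a - 4.15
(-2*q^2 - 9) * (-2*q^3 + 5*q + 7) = 4*q^5 + 8*q^3 - 14*q^2 - 45*q - 63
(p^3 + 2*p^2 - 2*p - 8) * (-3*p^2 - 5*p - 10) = -3*p^5 - 11*p^4 - 14*p^3 + 14*p^2 + 60*p + 80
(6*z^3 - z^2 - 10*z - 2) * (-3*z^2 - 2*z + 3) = -18*z^5 - 9*z^4 + 50*z^3 + 23*z^2 - 26*z - 6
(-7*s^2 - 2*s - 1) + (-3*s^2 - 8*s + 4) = -10*s^2 - 10*s + 3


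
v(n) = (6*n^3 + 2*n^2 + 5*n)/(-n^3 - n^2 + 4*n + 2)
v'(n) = (3*n^2 + 2*n - 4)*(6*n^3 + 2*n^2 + 5*n)/(-n^3 - n^2 + 4*n + 2)^2 + (18*n^2 + 4*n + 5)/(-n^3 - n^2 + 4*n + 2) = (-4*n^4 + 58*n^3 + 49*n^2 + 8*n + 10)/(n^6 + 2*n^5 - 7*n^4 - 12*n^3 + 12*n^2 + 16*n + 4)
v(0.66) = 1.51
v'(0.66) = 3.42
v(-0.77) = 4.44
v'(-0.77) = 3.38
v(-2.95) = -21.11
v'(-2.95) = -26.83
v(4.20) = -6.87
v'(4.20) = 0.74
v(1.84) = -209.12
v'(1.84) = 7776.45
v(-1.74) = 12.59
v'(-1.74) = -26.74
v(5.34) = -6.34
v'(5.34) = 0.28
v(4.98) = -6.45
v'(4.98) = 0.37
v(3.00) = -8.86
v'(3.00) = 3.55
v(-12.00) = -6.59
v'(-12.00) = -0.07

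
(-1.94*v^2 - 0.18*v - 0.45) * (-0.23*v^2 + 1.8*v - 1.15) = 0.4462*v^4 - 3.4506*v^3 + 2.0105*v^2 - 0.603*v + 0.5175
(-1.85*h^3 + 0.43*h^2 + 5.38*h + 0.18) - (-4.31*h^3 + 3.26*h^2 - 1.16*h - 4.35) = 2.46*h^3 - 2.83*h^2 + 6.54*h + 4.53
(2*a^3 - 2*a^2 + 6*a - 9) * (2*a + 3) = 4*a^4 + 2*a^3 + 6*a^2 - 27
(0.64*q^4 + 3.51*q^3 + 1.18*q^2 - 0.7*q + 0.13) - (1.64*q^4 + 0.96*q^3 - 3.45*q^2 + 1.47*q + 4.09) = -1.0*q^4 + 2.55*q^3 + 4.63*q^2 - 2.17*q - 3.96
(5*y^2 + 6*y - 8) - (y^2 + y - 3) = 4*y^2 + 5*y - 5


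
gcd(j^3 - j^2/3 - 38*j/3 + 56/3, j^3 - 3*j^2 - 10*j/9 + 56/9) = j^2 - 13*j/3 + 14/3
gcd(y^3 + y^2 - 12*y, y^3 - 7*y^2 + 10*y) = y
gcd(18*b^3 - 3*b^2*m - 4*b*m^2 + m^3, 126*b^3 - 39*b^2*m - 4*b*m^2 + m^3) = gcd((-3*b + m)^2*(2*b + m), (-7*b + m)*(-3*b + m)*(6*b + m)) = 3*b - m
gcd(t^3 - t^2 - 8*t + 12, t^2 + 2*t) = 1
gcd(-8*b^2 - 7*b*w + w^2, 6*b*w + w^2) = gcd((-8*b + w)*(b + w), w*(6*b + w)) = 1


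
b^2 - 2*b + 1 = (b - 1)^2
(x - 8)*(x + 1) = x^2 - 7*x - 8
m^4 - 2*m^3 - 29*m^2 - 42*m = m*(m - 7)*(m + 2)*(m + 3)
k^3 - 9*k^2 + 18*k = k*(k - 6)*(k - 3)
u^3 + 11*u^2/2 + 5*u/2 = u*(u + 1/2)*(u + 5)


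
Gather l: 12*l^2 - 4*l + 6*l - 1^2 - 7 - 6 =12*l^2 + 2*l - 14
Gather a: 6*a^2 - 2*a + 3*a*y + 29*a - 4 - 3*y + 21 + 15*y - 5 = 6*a^2 + a*(3*y + 27) + 12*y + 12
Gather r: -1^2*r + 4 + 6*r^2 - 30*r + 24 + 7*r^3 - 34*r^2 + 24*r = 7*r^3 - 28*r^2 - 7*r + 28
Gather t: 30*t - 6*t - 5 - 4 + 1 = 24*t - 8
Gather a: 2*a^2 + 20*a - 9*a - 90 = 2*a^2 + 11*a - 90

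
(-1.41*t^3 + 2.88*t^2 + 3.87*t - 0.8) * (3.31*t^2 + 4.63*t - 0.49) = -4.6671*t^5 + 3.0045*t^4 + 26.835*t^3 + 13.8589*t^2 - 5.6003*t + 0.392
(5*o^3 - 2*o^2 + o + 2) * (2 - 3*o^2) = -15*o^5 + 6*o^4 + 7*o^3 - 10*o^2 + 2*o + 4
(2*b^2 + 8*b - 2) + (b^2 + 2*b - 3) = 3*b^2 + 10*b - 5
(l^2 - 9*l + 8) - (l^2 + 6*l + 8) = -15*l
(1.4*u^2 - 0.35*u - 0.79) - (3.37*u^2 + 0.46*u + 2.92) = -1.97*u^2 - 0.81*u - 3.71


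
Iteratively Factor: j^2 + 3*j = (j)*(j + 3)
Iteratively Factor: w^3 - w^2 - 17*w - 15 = (w + 1)*(w^2 - 2*w - 15) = (w + 1)*(w + 3)*(w - 5)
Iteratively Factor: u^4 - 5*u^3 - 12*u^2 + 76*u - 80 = (u - 2)*(u^3 - 3*u^2 - 18*u + 40) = (u - 5)*(u - 2)*(u^2 + 2*u - 8) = (u - 5)*(u - 2)*(u + 4)*(u - 2)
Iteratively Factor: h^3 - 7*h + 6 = (h + 3)*(h^2 - 3*h + 2) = (h - 2)*(h + 3)*(h - 1)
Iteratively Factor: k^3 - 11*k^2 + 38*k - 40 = (k - 4)*(k^2 - 7*k + 10) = (k - 5)*(k - 4)*(k - 2)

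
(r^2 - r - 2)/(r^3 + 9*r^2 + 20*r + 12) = (r - 2)/(r^2 + 8*r + 12)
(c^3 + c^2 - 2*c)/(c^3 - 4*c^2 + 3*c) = (c + 2)/(c - 3)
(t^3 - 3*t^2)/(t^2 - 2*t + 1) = t^2*(t - 3)/(t^2 - 2*t + 1)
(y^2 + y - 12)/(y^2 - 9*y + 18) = (y + 4)/(y - 6)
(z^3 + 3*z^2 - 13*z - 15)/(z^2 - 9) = (z^2 + 6*z + 5)/(z + 3)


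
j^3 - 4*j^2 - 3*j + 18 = (j - 3)^2*(j + 2)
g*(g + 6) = g^2 + 6*g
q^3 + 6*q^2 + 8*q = q*(q + 2)*(q + 4)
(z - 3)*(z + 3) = z^2 - 9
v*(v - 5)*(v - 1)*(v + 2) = v^4 - 4*v^3 - 7*v^2 + 10*v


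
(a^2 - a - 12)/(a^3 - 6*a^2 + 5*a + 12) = (a + 3)/(a^2 - 2*a - 3)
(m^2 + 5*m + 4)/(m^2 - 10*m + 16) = (m^2 + 5*m + 4)/(m^2 - 10*m + 16)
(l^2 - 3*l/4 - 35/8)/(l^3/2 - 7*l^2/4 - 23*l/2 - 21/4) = (-8*l^2 + 6*l + 35)/(2*(-2*l^3 + 7*l^2 + 46*l + 21))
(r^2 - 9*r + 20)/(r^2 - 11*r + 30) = (r - 4)/(r - 6)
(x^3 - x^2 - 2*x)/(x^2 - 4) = x*(x + 1)/(x + 2)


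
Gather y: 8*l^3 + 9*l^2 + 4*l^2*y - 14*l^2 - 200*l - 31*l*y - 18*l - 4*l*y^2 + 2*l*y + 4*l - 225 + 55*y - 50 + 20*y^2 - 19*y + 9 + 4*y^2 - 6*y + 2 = 8*l^3 - 5*l^2 - 214*l + y^2*(24 - 4*l) + y*(4*l^2 - 29*l + 30) - 264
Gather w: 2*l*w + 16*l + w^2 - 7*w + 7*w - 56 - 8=2*l*w + 16*l + w^2 - 64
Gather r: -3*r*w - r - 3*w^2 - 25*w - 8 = r*(-3*w - 1) - 3*w^2 - 25*w - 8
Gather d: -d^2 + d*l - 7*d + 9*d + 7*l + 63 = -d^2 + d*(l + 2) + 7*l + 63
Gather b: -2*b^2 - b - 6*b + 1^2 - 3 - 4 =-2*b^2 - 7*b - 6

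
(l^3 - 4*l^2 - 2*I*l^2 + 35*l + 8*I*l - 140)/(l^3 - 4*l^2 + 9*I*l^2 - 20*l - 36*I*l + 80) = (l - 7*I)/(l + 4*I)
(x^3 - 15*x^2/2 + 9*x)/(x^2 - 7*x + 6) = x*(2*x - 3)/(2*(x - 1))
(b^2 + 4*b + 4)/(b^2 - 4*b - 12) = (b + 2)/(b - 6)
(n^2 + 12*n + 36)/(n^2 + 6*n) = (n + 6)/n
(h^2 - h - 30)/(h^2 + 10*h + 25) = (h - 6)/(h + 5)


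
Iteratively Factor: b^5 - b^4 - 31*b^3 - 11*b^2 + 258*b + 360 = (b + 2)*(b^4 - 3*b^3 - 25*b^2 + 39*b + 180) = (b - 4)*(b + 2)*(b^3 + b^2 - 21*b - 45) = (b - 5)*(b - 4)*(b + 2)*(b^2 + 6*b + 9) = (b - 5)*(b - 4)*(b + 2)*(b + 3)*(b + 3)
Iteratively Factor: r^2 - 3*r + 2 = (r - 2)*(r - 1)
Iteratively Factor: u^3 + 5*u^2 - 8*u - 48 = (u + 4)*(u^2 + u - 12) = (u + 4)^2*(u - 3)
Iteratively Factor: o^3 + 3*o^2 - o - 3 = (o - 1)*(o^2 + 4*o + 3) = (o - 1)*(o + 3)*(o + 1)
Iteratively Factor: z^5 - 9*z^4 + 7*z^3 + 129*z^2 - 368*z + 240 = (z - 3)*(z^4 - 6*z^3 - 11*z^2 + 96*z - 80) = (z - 5)*(z - 3)*(z^3 - z^2 - 16*z + 16) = (z - 5)*(z - 3)*(z + 4)*(z^2 - 5*z + 4) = (z - 5)*(z - 3)*(z - 1)*(z + 4)*(z - 4)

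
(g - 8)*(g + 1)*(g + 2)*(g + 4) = g^4 - g^3 - 42*g^2 - 104*g - 64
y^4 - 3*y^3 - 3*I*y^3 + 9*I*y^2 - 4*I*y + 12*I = (y - 3)*(y - 2*I)^2*(y + I)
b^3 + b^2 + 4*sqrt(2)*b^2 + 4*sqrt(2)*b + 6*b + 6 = (b + 1)*(b + sqrt(2))*(b + 3*sqrt(2))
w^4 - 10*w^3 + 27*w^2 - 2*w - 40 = (w - 5)*(w - 4)*(w - 2)*(w + 1)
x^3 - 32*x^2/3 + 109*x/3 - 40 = (x - 5)*(x - 3)*(x - 8/3)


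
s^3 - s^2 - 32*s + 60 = (s - 5)*(s - 2)*(s + 6)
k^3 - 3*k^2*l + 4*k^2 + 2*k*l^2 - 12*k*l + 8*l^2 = (k + 4)*(k - 2*l)*(k - l)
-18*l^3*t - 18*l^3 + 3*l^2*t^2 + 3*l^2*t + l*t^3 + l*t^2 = (-3*l + t)*(6*l + t)*(l*t + l)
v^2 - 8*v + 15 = (v - 5)*(v - 3)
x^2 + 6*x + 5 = (x + 1)*(x + 5)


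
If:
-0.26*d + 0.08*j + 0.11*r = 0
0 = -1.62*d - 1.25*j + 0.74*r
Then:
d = 0.432688077430708*r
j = 0.031236251649802*r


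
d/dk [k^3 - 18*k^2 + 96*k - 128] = 3*k^2 - 36*k + 96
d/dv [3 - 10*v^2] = -20*v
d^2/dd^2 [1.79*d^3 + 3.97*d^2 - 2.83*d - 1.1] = 10.74*d + 7.94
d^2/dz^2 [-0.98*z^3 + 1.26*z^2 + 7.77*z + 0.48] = 2.52 - 5.88*z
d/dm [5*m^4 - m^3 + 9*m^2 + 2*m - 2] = 20*m^3 - 3*m^2 + 18*m + 2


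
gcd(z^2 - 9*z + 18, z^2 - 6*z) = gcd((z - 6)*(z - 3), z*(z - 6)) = z - 6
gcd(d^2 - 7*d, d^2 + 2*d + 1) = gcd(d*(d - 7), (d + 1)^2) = 1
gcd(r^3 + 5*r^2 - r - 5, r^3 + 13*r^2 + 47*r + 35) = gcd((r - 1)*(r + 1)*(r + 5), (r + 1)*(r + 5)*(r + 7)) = r^2 + 6*r + 5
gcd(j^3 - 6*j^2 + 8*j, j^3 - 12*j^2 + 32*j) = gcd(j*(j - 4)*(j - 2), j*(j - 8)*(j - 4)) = j^2 - 4*j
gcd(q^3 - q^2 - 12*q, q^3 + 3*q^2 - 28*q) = q^2 - 4*q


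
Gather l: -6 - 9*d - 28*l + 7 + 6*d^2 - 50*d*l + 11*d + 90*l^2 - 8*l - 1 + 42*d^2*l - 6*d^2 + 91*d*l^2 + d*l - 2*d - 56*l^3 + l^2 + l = -56*l^3 + l^2*(91*d + 91) + l*(42*d^2 - 49*d - 35)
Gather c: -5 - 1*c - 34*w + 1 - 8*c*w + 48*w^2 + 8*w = c*(-8*w - 1) + 48*w^2 - 26*w - 4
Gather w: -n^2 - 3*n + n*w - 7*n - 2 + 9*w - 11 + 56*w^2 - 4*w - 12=-n^2 - 10*n + 56*w^2 + w*(n + 5) - 25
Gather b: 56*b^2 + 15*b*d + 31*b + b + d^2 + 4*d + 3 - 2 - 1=56*b^2 + b*(15*d + 32) + d^2 + 4*d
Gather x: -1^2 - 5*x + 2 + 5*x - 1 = 0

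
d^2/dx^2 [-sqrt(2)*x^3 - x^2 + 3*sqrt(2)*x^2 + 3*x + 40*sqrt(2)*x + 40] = -6*sqrt(2)*x - 2 + 6*sqrt(2)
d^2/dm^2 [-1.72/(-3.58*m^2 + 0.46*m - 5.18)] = (-44.088416*m^2 + 5.664992*m + 1.72*(7.16*m - 0.46)*(14.32*m - 0.92) - 63.792736)/(3.58*m^2 - 0.46*m + 5.18)^3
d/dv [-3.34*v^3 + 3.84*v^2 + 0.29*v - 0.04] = -10.02*v^2 + 7.68*v + 0.29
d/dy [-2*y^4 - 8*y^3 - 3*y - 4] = -8*y^3 - 24*y^2 - 3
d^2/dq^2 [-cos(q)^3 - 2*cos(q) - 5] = (5 - 9*sin(q)^2)*cos(q)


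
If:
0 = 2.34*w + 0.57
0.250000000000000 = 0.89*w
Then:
No Solution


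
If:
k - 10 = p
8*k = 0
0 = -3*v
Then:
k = 0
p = -10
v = 0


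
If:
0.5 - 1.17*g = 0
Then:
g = 0.43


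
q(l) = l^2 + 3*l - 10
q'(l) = 2*l + 3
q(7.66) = 71.66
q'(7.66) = 18.32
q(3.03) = 8.27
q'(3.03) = 9.06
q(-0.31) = -10.83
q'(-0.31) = 2.38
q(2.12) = 0.85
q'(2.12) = 7.24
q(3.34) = 11.18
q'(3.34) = 9.68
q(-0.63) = -11.49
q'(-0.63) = 1.74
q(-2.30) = -11.61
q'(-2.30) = -1.60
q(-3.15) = -9.53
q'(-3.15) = -3.30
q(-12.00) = 98.00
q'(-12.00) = -21.00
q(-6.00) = 8.00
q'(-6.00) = -9.00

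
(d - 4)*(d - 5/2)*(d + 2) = d^3 - 9*d^2/2 - 3*d + 20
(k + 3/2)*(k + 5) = k^2 + 13*k/2 + 15/2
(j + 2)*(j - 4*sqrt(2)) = j^2 - 4*sqrt(2)*j + 2*j - 8*sqrt(2)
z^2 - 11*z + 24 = (z - 8)*(z - 3)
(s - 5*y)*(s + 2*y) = s^2 - 3*s*y - 10*y^2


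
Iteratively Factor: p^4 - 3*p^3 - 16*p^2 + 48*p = (p - 4)*(p^3 + p^2 - 12*p) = (p - 4)*(p - 3)*(p^2 + 4*p) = p*(p - 4)*(p - 3)*(p + 4)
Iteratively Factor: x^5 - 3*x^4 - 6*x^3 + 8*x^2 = (x - 1)*(x^4 - 2*x^3 - 8*x^2) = (x - 4)*(x - 1)*(x^3 + 2*x^2) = (x - 4)*(x - 1)*(x + 2)*(x^2) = x*(x - 4)*(x - 1)*(x + 2)*(x)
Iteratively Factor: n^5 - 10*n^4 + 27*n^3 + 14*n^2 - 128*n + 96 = (n - 1)*(n^4 - 9*n^3 + 18*n^2 + 32*n - 96) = (n - 4)*(n - 1)*(n^3 - 5*n^2 - 2*n + 24) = (n - 4)*(n - 3)*(n - 1)*(n^2 - 2*n - 8) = (n - 4)*(n - 3)*(n - 1)*(n + 2)*(n - 4)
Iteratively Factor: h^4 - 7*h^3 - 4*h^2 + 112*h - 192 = (h - 4)*(h^3 - 3*h^2 - 16*h + 48) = (h - 4)*(h - 3)*(h^2 - 16) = (h - 4)*(h - 3)*(h + 4)*(h - 4)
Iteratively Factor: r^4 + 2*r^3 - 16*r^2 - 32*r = (r + 4)*(r^3 - 2*r^2 - 8*r) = (r + 2)*(r + 4)*(r^2 - 4*r) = (r - 4)*(r + 2)*(r + 4)*(r)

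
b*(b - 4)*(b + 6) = b^3 + 2*b^2 - 24*b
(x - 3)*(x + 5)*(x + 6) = x^3 + 8*x^2 - 3*x - 90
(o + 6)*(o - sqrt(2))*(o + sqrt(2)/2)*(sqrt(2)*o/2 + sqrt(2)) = sqrt(2)*o^4/2 - o^3/2 + 4*sqrt(2)*o^3 - 4*o^2 + 11*sqrt(2)*o^2/2 - 6*o - 4*sqrt(2)*o - 6*sqrt(2)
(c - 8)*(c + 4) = c^2 - 4*c - 32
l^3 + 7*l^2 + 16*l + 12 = (l + 2)^2*(l + 3)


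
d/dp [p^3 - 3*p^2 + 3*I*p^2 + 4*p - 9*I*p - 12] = 3*p^2 + 6*p*(-1 + I) + 4 - 9*I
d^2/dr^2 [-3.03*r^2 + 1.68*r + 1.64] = -6.06000000000000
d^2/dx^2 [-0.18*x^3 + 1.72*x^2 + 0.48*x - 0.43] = 3.44 - 1.08*x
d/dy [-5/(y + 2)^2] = 10/(y + 2)^3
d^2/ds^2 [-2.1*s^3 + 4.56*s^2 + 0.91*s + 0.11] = 9.12 - 12.6*s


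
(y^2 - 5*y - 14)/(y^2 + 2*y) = (y - 7)/y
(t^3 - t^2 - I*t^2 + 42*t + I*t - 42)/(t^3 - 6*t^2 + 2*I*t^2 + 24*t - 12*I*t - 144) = (t^2 - t*(1 + 7*I) + 7*I)/(t^2 - 2*t*(3 + 2*I) + 24*I)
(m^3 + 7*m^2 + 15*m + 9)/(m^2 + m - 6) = (m^2 + 4*m + 3)/(m - 2)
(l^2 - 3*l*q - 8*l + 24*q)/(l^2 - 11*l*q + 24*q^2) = (8 - l)/(-l + 8*q)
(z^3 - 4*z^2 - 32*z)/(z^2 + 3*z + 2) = z*(z^2 - 4*z - 32)/(z^2 + 3*z + 2)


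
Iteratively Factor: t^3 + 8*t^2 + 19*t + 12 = (t + 1)*(t^2 + 7*t + 12) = (t + 1)*(t + 4)*(t + 3)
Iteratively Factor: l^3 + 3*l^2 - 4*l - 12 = (l - 2)*(l^2 + 5*l + 6) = (l - 2)*(l + 2)*(l + 3)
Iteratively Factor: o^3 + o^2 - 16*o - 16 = (o + 4)*(o^2 - 3*o - 4) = (o - 4)*(o + 4)*(o + 1)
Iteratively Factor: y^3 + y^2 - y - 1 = (y - 1)*(y^2 + 2*y + 1) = (y - 1)*(y + 1)*(y + 1)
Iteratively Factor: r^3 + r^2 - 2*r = (r - 1)*(r^2 + 2*r) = r*(r - 1)*(r + 2)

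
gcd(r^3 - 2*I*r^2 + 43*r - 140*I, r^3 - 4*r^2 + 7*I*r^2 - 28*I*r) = r + 7*I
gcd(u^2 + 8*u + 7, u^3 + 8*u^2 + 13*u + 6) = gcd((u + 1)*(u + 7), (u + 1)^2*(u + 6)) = u + 1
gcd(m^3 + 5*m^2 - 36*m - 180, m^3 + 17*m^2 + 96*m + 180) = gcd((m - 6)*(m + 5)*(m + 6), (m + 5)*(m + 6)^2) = m^2 + 11*m + 30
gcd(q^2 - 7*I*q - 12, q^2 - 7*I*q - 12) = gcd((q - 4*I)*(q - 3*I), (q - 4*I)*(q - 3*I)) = q^2 - 7*I*q - 12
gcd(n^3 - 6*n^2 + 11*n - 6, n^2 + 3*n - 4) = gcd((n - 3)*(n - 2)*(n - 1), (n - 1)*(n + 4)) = n - 1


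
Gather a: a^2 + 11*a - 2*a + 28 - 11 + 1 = a^2 + 9*a + 18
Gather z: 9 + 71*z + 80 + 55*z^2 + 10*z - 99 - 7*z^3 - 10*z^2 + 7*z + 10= -7*z^3 + 45*z^2 + 88*z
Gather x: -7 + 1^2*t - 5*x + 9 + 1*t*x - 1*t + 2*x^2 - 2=2*x^2 + x*(t - 5)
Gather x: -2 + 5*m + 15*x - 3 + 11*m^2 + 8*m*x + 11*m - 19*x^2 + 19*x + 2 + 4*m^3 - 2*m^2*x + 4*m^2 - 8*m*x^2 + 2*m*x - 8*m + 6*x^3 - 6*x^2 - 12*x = 4*m^3 + 15*m^2 + 8*m + 6*x^3 + x^2*(-8*m - 25) + x*(-2*m^2 + 10*m + 22) - 3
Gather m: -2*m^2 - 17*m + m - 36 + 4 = -2*m^2 - 16*m - 32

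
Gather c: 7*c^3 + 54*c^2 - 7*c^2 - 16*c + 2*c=7*c^3 + 47*c^2 - 14*c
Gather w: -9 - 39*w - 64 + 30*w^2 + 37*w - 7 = 30*w^2 - 2*w - 80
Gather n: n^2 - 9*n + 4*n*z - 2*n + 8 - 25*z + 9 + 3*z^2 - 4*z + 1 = n^2 + n*(4*z - 11) + 3*z^2 - 29*z + 18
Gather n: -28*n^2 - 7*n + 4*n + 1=-28*n^2 - 3*n + 1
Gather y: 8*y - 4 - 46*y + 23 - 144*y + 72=91 - 182*y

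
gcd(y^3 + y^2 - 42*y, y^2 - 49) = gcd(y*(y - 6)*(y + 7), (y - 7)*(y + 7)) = y + 7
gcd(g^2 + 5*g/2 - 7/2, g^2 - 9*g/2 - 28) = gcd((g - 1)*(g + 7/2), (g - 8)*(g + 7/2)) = g + 7/2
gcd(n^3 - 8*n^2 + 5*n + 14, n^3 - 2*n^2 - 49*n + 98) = n^2 - 9*n + 14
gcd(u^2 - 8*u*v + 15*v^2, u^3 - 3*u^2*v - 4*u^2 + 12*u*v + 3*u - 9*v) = u - 3*v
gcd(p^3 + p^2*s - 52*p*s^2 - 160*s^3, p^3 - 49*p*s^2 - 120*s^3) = p^2 - 3*p*s - 40*s^2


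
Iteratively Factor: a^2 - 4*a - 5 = (a - 5)*(a + 1)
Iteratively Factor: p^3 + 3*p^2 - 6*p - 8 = (p - 2)*(p^2 + 5*p + 4) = (p - 2)*(p + 1)*(p + 4)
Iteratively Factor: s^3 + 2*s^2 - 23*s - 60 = (s + 4)*(s^2 - 2*s - 15) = (s - 5)*(s + 4)*(s + 3)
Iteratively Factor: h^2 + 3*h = (h)*(h + 3)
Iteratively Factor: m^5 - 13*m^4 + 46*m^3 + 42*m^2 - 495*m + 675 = (m + 3)*(m^4 - 16*m^3 + 94*m^2 - 240*m + 225) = (m - 5)*(m + 3)*(m^3 - 11*m^2 + 39*m - 45) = (m - 5)*(m - 3)*(m + 3)*(m^2 - 8*m + 15) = (m - 5)*(m - 3)^2*(m + 3)*(m - 5)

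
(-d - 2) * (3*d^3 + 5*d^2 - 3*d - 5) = -3*d^4 - 11*d^3 - 7*d^2 + 11*d + 10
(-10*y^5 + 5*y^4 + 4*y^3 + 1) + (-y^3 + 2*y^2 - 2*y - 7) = -10*y^5 + 5*y^4 + 3*y^3 + 2*y^2 - 2*y - 6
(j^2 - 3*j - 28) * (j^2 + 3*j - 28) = j^4 - 65*j^2 + 784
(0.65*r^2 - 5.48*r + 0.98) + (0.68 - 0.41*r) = 0.65*r^2 - 5.89*r + 1.66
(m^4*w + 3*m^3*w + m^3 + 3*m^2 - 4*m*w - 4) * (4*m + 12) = 4*m^5*w + 24*m^4*w + 4*m^4 + 36*m^3*w + 24*m^3 - 16*m^2*w + 36*m^2 - 48*m*w - 16*m - 48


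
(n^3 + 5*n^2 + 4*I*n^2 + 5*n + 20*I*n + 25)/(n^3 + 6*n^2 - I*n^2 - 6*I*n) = (n^2 + 5*n*(1 + I) + 25*I)/(n*(n + 6))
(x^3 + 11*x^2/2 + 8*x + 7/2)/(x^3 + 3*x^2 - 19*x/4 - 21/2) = 2*(x^2 + 2*x + 1)/(2*x^2 - x - 6)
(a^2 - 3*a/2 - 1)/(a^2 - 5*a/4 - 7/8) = 4*(a - 2)/(4*a - 7)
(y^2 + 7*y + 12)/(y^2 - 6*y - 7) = (y^2 + 7*y + 12)/(y^2 - 6*y - 7)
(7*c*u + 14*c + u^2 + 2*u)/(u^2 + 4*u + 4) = (7*c + u)/(u + 2)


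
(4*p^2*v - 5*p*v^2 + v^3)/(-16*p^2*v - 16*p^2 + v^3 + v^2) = v*(-p + v)/(4*p*v + 4*p + v^2 + v)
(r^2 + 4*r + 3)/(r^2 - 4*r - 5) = (r + 3)/(r - 5)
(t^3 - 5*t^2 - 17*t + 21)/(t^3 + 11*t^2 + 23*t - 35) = (t^2 - 4*t - 21)/(t^2 + 12*t + 35)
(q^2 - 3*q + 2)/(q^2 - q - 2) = (q - 1)/(q + 1)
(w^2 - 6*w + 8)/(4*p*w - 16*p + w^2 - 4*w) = (w - 2)/(4*p + w)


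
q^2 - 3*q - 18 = (q - 6)*(q + 3)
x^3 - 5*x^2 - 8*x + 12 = (x - 6)*(x - 1)*(x + 2)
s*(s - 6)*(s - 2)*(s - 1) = s^4 - 9*s^3 + 20*s^2 - 12*s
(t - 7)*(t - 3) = t^2 - 10*t + 21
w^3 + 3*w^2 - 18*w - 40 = (w - 4)*(w + 2)*(w + 5)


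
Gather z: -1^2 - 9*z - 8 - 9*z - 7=-18*z - 16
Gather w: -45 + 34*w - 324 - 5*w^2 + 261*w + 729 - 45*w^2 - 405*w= -50*w^2 - 110*w + 360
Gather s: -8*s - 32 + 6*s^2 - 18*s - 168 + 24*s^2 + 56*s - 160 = 30*s^2 + 30*s - 360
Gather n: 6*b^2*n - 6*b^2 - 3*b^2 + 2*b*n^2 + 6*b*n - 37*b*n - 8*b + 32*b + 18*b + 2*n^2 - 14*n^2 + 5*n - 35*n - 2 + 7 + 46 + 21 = -9*b^2 + 42*b + n^2*(2*b - 12) + n*(6*b^2 - 31*b - 30) + 72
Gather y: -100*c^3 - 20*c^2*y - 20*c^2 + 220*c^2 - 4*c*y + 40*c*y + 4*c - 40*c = -100*c^3 + 200*c^2 - 36*c + y*(-20*c^2 + 36*c)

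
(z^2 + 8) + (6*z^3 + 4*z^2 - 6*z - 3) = 6*z^3 + 5*z^2 - 6*z + 5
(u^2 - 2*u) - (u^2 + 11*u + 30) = -13*u - 30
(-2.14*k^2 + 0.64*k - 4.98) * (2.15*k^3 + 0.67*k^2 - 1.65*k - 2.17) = -4.601*k^5 - 0.0578000000000003*k^4 - 6.7472*k^3 + 0.251199999999999*k^2 + 6.8282*k + 10.8066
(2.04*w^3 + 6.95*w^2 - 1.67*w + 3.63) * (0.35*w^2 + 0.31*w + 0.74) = 0.714*w^5 + 3.0649*w^4 + 3.0796*w^3 + 5.8958*w^2 - 0.1105*w + 2.6862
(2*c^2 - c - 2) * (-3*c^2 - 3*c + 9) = -6*c^4 - 3*c^3 + 27*c^2 - 3*c - 18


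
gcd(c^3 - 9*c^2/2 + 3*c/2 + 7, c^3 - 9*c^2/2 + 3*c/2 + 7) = c^3 - 9*c^2/2 + 3*c/2 + 7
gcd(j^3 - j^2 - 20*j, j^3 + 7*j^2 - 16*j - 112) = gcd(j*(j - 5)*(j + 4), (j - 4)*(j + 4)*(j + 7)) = j + 4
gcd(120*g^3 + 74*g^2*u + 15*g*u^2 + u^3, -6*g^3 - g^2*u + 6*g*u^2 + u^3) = 6*g + u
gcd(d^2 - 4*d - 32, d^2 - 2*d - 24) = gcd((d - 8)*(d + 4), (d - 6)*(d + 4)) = d + 4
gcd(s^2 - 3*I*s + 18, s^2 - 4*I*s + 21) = s + 3*I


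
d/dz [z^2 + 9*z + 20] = 2*z + 9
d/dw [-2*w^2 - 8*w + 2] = -4*w - 8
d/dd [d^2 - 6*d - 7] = 2*d - 6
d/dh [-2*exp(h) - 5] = -2*exp(h)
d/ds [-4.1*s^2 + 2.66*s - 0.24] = 2.66 - 8.2*s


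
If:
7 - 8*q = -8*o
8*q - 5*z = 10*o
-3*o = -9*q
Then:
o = -21/16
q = -7/16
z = 77/40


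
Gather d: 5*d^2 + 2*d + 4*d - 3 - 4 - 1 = 5*d^2 + 6*d - 8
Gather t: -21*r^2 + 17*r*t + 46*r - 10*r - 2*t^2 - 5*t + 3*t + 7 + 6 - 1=-21*r^2 + 36*r - 2*t^2 + t*(17*r - 2) + 12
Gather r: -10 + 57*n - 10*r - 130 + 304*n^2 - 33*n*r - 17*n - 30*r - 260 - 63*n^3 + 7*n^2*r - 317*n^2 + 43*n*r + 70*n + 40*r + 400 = -63*n^3 - 13*n^2 + 110*n + r*(7*n^2 + 10*n)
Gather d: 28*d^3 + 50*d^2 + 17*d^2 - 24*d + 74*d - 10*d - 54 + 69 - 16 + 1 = 28*d^3 + 67*d^2 + 40*d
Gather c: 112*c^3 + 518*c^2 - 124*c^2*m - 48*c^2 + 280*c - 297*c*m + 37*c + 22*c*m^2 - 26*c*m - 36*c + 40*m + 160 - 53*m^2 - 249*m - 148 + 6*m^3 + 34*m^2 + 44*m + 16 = 112*c^3 + c^2*(470 - 124*m) + c*(22*m^2 - 323*m + 281) + 6*m^3 - 19*m^2 - 165*m + 28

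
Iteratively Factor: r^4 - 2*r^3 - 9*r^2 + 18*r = (r - 3)*(r^3 + r^2 - 6*r) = r*(r - 3)*(r^2 + r - 6) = r*(r - 3)*(r - 2)*(r + 3)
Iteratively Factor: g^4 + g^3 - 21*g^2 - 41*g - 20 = (g - 5)*(g^3 + 6*g^2 + 9*g + 4) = (g - 5)*(g + 1)*(g^2 + 5*g + 4) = (g - 5)*(g + 1)^2*(g + 4)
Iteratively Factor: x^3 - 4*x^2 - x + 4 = (x - 1)*(x^2 - 3*x - 4) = (x - 1)*(x + 1)*(x - 4)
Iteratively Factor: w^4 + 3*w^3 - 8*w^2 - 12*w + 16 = (w - 2)*(w^3 + 5*w^2 + 2*w - 8) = (w - 2)*(w + 2)*(w^2 + 3*w - 4) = (w - 2)*(w - 1)*(w + 2)*(w + 4)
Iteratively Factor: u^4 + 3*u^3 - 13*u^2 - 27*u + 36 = (u + 3)*(u^3 - 13*u + 12) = (u - 1)*(u + 3)*(u^2 + u - 12) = (u - 3)*(u - 1)*(u + 3)*(u + 4)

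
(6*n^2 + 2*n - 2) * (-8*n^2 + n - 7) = -48*n^4 - 10*n^3 - 24*n^2 - 16*n + 14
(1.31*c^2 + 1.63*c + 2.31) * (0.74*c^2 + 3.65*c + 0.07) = 0.9694*c^4 + 5.9877*c^3 + 7.7506*c^2 + 8.5456*c + 0.1617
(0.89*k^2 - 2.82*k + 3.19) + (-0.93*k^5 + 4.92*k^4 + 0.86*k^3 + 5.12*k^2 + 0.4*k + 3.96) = -0.93*k^5 + 4.92*k^4 + 0.86*k^3 + 6.01*k^2 - 2.42*k + 7.15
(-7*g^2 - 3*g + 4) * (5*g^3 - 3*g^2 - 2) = -35*g^5 + 6*g^4 + 29*g^3 + 2*g^2 + 6*g - 8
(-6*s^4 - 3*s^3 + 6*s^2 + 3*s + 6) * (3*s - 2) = -18*s^5 + 3*s^4 + 24*s^3 - 3*s^2 + 12*s - 12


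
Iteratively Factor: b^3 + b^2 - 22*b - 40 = (b - 5)*(b^2 + 6*b + 8) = (b - 5)*(b + 4)*(b + 2)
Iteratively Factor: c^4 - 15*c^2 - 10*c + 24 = (c - 4)*(c^3 + 4*c^2 + c - 6) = (c - 4)*(c + 3)*(c^2 + c - 2) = (c - 4)*(c + 2)*(c + 3)*(c - 1)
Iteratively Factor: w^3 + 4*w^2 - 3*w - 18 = (w + 3)*(w^2 + w - 6) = (w + 3)^2*(w - 2)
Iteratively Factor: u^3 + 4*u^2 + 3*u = (u + 3)*(u^2 + u) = (u + 1)*(u + 3)*(u)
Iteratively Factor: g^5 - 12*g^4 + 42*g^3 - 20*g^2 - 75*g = (g)*(g^4 - 12*g^3 + 42*g^2 - 20*g - 75) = g*(g - 5)*(g^3 - 7*g^2 + 7*g + 15) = g*(g - 5)^2*(g^2 - 2*g - 3) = g*(g - 5)^2*(g + 1)*(g - 3)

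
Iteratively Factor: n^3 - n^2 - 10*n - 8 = (n + 2)*(n^2 - 3*n - 4) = (n - 4)*(n + 2)*(n + 1)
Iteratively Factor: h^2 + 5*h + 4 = (h + 4)*(h + 1)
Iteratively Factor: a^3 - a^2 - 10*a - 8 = (a + 1)*(a^2 - 2*a - 8) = (a + 1)*(a + 2)*(a - 4)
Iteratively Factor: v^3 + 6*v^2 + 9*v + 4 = (v + 4)*(v^2 + 2*v + 1) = (v + 1)*(v + 4)*(v + 1)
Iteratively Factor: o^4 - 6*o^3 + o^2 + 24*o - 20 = (o - 1)*(o^3 - 5*o^2 - 4*o + 20) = (o - 2)*(o - 1)*(o^2 - 3*o - 10) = (o - 2)*(o - 1)*(o + 2)*(o - 5)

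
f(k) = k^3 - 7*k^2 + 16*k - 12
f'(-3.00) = 85.00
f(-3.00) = -150.00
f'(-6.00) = 208.00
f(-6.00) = -576.00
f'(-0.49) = 23.58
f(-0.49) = -21.64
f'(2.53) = -0.22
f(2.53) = -0.13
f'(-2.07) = 57.83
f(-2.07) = -83.98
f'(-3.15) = 89.87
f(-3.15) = -163.11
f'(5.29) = 25.89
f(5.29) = 24.79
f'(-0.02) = 16.28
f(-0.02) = -12.32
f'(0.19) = 13.45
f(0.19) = -9.21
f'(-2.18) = 60.78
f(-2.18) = -90.51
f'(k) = 3*k^2 - 14*k + 16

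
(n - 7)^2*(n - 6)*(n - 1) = n^4 - 21*n^3 + 153*n^2 - 427*n + 294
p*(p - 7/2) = p^2 - 7*p/2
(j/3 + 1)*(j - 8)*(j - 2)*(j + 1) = j^4/3 - 2*j^3 - 7*j^2 + 34*j/3 + 16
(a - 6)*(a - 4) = a^2 - 10*a + 24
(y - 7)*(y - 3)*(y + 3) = y^3 - 7*y^2 - 9*y + 63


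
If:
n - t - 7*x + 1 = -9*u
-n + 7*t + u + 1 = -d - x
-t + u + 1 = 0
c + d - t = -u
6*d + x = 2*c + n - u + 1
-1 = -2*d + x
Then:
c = -43/35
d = 78/35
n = 663/35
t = 58/35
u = 23/35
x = 121/35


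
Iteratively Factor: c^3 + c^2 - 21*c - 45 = (c - 5)*(c^2 + 6*c + 9) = (c - 5)*(c + 3)*(c + 3)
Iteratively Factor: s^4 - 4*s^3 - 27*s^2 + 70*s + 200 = (s + 2)*(s^3 - 6*s^2 - 15*s + 100) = (s - 5)*(s + 2)*(s^2 - s - 20) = (s - 5)*(s + 2)*(s + 4)*(s - 5)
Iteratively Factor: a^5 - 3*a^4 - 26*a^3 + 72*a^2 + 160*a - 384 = (a - 4)*(a^4 + a^3 - 22*a^2 - 16*a + 96) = (a - 4)*(a - 2)*(a^3 + 3*a^2 - 16*a - 48) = (a - 4)*(a - 2)*(a + 4)*(a^2 - a - 12) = (a - 4)*(a - 2)*(a + 3)*(a + 4)*(a - 4)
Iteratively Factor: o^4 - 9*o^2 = (o - 3)*(o^3 + 3*o^2) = (o - 3)*(o + 3)*(o^2) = o*(o - 3)*(o + 3)*(o)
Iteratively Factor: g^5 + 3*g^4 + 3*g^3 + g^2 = (g + 1)*(g^4 + 2*g^3 + g^2) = g*(g + 1)*(g^3 + 2*g^2 + g) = g^2*(g + 1)*(g^2 + 2*g + 1) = g^2*(g + 1)^2*(g + 1)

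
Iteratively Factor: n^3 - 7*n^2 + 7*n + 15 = (n - 5)*(n^2 - 2*n - 3) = (n - 5)*(n + 1)*(n - 3)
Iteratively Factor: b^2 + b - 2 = (b + 2)*(b - 1)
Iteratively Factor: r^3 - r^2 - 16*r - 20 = (r + 2)*(r^2 - 3*r - 10) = (r + 2)^2*(r - 5)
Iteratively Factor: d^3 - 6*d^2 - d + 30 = (d + 2)*(d^2 - 8*d + 15) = (d - 3)*(d + 2)*(d - 5)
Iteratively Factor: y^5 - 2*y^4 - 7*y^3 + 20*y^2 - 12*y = (y - 1)*(y^4 - y^3 - 8*y^2 + 12*y) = (y - 1)*(y + 3)*(y^3 - 4*y^2 + 4*y) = y*(y - 1)*(y + 3)*(y^2 - 4*y + 4) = y*(y - 2)*(y - 1)*(y + 3)*(y - 2)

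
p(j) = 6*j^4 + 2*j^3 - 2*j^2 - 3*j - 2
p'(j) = 24*j^3 + 6*j^2 - 4*j - 3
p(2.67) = 318.73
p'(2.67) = 485.91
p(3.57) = 1027.39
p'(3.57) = 1151.17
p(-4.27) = 1813.27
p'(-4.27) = -1745.03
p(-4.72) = 2735.26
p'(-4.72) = -2374.15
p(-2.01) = 77.64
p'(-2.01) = -165.61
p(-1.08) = 4.55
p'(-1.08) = -21.91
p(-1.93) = 65.21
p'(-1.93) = -145.47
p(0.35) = -3.12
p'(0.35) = -2.64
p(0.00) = -2.00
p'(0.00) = -3.00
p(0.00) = -2.00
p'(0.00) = -3.00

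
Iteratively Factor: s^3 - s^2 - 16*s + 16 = (s + 4)*(s^2 - 5*s + 4) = (s - 1)*(s + 4)*(s - 4)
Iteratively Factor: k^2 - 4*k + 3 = (k - 1)*(k - 3)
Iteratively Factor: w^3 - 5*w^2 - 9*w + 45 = (w + 3)*(w^2 - 8*w + 15) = (w - 5)*(w + 3)*(w - 3)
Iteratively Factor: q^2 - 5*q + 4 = (q - 1)*(q - 4)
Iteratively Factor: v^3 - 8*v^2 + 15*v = (v - 3)*(v^2 - 5*v) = v*(v - 3)*(v - 5)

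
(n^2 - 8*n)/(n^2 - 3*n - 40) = n/(n + 5)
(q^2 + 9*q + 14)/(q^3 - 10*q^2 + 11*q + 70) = (q + 7)/(q^2 - 12*q + 35)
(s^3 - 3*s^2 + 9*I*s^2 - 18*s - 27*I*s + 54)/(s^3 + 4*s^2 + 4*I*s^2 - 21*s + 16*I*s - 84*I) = (s^2 + 9*I*s - 18)/(s^2 + s*(7 + 4*I) + 28*I)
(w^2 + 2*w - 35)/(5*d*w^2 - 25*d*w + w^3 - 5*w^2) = (w + 7)/(w*(5*d + w))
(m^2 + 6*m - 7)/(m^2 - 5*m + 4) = (m + 7)/(m - 4)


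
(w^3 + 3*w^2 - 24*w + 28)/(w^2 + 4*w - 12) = (w^2 + 5*w - 14)/(w + 6)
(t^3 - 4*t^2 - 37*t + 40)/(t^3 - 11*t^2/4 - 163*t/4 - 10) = 4*(t - 1)/(4*t + 1)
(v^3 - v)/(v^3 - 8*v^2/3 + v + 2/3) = 3*v*(v + 1)/(3*v^2 - 5*v - 2)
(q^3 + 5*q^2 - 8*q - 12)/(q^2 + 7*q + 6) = q - 2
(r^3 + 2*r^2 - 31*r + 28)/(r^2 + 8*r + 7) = (r^2 - 5*r + 4)/(r + 1)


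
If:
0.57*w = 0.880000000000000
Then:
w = 1.54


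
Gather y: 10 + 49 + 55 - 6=108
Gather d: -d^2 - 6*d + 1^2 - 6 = -d^2 - 6*d - 5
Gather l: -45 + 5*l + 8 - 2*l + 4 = 3*l - 33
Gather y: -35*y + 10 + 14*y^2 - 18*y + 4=14*y^2 - 53*y + 14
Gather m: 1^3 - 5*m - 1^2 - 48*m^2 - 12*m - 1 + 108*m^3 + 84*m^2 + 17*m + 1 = 108*m^3 + 36*m^2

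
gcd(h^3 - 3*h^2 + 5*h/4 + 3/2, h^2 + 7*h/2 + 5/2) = 1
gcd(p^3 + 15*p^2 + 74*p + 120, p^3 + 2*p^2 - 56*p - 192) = p^2 + 10*p + 24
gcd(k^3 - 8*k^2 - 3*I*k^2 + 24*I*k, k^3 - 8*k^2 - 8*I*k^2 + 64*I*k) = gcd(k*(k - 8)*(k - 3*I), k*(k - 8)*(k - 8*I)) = k^2 - 8*k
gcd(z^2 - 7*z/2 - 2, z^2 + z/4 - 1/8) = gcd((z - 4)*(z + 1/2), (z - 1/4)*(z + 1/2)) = z + 1/2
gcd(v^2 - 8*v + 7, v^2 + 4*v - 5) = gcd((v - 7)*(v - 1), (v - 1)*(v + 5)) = v - 1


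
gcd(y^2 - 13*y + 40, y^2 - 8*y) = y - 8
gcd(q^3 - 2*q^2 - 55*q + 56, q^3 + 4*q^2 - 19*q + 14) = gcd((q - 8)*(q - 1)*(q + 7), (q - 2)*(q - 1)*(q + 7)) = q^2 + 6*q - 7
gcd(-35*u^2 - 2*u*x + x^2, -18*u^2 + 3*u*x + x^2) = 1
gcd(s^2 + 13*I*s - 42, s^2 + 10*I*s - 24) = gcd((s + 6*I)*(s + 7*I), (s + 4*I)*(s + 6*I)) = s + 6*I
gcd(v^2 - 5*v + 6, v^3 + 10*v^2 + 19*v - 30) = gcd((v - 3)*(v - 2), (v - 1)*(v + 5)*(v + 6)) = 1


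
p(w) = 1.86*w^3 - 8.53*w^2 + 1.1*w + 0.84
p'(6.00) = 99.62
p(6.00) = 102.12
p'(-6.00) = 304.34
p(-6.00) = -714.60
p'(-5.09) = 232.50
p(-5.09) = -471.04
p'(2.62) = -5.29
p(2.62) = -21.38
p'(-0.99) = 23.46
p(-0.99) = -10.41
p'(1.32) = -11.70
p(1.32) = -8.29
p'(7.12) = 162.51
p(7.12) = 247.60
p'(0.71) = -8.20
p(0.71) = -2.01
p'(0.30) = -3.52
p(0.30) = 0.45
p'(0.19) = -1.94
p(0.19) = 0.75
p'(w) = 5.58*w^2 - 17.06*w + 1.1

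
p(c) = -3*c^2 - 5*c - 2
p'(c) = -6*c - 5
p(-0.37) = -0.56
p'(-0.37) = -2.78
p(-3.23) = -17.15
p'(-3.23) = 14.38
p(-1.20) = -0.32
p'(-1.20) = 2.20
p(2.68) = -36.95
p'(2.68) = -21.08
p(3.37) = -52.92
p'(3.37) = -25.22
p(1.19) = -12.20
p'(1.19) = -12.14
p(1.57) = -17.24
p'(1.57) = -14.42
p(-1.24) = -0.41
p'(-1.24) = 2.44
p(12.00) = -494.00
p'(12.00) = -77.00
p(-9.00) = -200.00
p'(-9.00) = 49.00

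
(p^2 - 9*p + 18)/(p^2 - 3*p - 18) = (p - 3)/(p + 3)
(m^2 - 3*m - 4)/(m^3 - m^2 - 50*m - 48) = (m - 4)/(m^2 - 2*m - 48)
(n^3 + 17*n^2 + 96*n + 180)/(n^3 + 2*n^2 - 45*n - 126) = (n^2 + 11*n + 30)/(n^2 - 4*n - 21)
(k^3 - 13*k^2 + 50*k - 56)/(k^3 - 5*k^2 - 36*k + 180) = (k^3 - 13*k^2 + 50*k - 56)/(k^3 - 5*k^2 - 36*k + 180)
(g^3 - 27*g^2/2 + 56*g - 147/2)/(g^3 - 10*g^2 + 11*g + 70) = (2*g^2 - 13*g + 21)/(2*(g^2 - 3*g - 10))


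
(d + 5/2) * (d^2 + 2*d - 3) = d^3 + 9*d^2/2 + 2*d - 15/2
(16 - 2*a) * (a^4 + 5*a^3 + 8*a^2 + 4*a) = -2*a^5 + 6*a^4 + 64*a^3 + 120*a^2 + 64*a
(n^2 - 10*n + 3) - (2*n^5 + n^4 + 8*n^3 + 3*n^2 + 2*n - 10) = -2*n^5 - n^4 - 8*n^3 - 2*n^2 - 12*n + 13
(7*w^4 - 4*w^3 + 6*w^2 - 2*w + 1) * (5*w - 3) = 35*w^5 - 41*w^4 + 42*w^3 - 28*w^2 + 11*w - 3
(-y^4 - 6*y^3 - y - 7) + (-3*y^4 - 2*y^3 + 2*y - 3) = -4*y^4 - 8*y^3 + y - 10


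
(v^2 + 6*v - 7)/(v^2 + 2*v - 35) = (v - 1)/(v - 5)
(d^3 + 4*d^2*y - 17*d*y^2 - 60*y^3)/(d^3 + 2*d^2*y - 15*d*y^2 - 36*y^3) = (d + 5*y)/(d + 3*y)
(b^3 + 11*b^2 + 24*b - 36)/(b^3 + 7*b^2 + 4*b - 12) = (b + 6)/(b + 2)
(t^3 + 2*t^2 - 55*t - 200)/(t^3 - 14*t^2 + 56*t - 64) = (t^2 + 10*t + 25)/(t^2 - 6*t + 8)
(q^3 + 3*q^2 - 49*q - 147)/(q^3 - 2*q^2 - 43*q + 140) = (q^2 - 4*q - 21)/(q^2 - 9*q + 20)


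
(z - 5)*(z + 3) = z^2 - 2*z - 15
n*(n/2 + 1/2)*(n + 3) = n^3/2 + 2*n^2 + 3*n/2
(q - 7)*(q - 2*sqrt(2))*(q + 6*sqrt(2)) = q^3 - 7*q^2 + 4*sqrt(2)*q^2 - 28*sqrt(2)*q - 24*q + 168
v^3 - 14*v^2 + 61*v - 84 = (v - 7)*(v - 4)*(v - 3)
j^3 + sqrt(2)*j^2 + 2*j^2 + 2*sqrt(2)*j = j*(j + 2)*(j + sqrt(2))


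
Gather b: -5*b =-5*b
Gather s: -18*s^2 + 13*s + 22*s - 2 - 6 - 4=-18*s^2 + 35*s - 12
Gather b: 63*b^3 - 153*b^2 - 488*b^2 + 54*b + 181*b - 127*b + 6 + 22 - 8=63*b^3 - 641*b^2 + 108*b + 20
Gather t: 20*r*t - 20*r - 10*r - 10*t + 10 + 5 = -30*r + t*(20*r - 10) + 15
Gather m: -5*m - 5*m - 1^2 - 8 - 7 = -10*m - 16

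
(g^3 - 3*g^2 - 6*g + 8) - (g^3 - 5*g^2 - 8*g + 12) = 2*g^2 + 2*g - 4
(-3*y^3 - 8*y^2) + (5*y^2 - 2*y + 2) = -3*y^3 - 3*y^2 - 2*y + 2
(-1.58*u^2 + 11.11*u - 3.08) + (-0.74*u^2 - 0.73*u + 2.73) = -2.32*u^2 + 10.38*u - 0.35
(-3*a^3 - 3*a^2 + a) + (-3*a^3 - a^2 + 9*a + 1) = -6*a^3 - 4*a^2 + 10*a + 1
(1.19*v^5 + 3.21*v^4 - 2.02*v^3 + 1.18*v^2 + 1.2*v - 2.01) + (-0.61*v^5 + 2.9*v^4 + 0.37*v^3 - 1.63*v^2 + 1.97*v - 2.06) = 0.58*v^5 + 6.11*v^4 - 1.65*v^3 - 0.45*v^2 + 3.17*v - 4.07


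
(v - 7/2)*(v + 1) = v^2 - 5*v/2 - 7/2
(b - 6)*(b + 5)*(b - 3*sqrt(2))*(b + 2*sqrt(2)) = b^4 - sqrt(2)*b^3 - b^3 - 42*b^2 + sqrt(2)*b^2 + 12*b + 30*sqrt(2)*b + 360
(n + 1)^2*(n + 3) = n^3 + 5*n^2 + 7*n + 3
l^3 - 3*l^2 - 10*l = l*(l - 5)*(l + 2)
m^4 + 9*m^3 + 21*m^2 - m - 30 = (m - 1)*(m + 2)*(m + 3)*(m + 5)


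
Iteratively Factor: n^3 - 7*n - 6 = (n + 1)*(n^2 - n - 6) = (n + 1)*(n + 2)*(n - 3)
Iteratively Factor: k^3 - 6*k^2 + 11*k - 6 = (k - 2)*(k^2 - 4*k + 3) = (k - 2)*(k - 1)*(k - 3)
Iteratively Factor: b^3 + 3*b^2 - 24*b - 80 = (b - 5)*(b^2 + 8*b + 16) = (b - 5)*(b + 4)*(b + 4)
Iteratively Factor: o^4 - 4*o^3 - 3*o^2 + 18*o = (o - 3)*(o^3 - o^2 - 6*o) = (o - 3)*(o + 2)*(o^2 - 3*o) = (o - 3)^2*(o + 2)*(o)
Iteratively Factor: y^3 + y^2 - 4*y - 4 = (y + 1)*(y^2 - 4) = (y - 2)*(y + 1)*(y + 2)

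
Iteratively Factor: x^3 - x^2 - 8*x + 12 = (x + 3)*(x^2 - 4*x + 4) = (x - 2)*(x + 3)*(x - 2)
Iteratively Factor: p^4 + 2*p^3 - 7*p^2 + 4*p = (p + 4)*(p^3 - 2*p^2 + p) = (p - 1)*(p + 4)*(p^2 - p) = (p - 1)^2*(p + 4)*(p)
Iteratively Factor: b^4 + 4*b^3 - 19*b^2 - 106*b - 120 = (b - 5)*(b^3 + 9*b^2 + 26*b + 24) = (b - 5)*(b + 4)*(b^2 + 5*b + 6) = (b - 5)*(b + 2)*(b + 4)*(b + 3)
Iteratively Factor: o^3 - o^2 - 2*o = (o - 2)*(o^2 + o) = o*(o - 2)*(o + 1)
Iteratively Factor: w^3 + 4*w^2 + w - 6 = (w - 1)*(w^2 + 5*w + 6) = (w - 1)*(w + 3)*(w + 2)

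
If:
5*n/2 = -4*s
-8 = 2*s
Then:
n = 32/5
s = -4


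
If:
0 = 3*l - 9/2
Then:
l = 3/2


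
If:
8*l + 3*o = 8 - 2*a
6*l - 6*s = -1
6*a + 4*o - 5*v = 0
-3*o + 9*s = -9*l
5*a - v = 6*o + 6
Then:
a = 1274/451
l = 59/1804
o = 314/451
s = 1079/5412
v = 1780/451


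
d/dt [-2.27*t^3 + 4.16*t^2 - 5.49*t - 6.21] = -6.81*t^2 + 8.32*t - 5.49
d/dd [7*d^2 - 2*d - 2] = 14*d - 2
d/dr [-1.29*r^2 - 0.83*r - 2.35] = -2.58*r - 0.83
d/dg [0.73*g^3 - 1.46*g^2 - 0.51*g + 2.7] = 2.19*g^2 - 2.92*g - 0.51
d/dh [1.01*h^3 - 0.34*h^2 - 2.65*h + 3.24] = 3.03*h^2 - 0.68*h - 2.65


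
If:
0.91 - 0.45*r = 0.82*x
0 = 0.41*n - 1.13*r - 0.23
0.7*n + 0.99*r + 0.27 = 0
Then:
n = -0.06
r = -0.23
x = 1.23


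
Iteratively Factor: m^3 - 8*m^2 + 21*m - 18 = (m - 3)*(m^2 - 5*m + 6) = (m - 3)*(m - 2)*(m - 3)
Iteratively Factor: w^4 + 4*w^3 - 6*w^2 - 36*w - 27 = (w - 3)*(w^3 + 7*w^2 + 15*w + 9) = (w - 3)*(w + 3)*(w^2 + 4*w + 3) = (w - 3)*(w + 3)^2*(w + 1)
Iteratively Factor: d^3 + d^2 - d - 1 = (d - 1)*(d^2 + 2*d + 1) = (d - 1)*(d + 1)*(d + 1)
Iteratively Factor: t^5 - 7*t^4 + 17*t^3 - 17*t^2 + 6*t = (t)*(t^4 - 7*t^3 + 17*t^2 - 17*t + 6) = t*(t - 1)*(t^3 - 6*t^2 + 11*t - 6) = t*(t - 3)*(t - 1)*(t^2 - 3*t + 2) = t*(t - 3)*(t - 1)^2*(t - 2)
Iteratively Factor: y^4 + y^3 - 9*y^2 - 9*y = (y)*(y^3 + y^2 - 9*y - 9) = y*(y - 3)*(y^2 + 4*y + 3) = y*(y - 3)*(y + 1)*(y + 3)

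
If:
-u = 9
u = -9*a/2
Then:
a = 2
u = -9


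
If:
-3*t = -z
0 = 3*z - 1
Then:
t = 1/9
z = 1/3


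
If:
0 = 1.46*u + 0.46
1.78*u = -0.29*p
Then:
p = 1.93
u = -0.32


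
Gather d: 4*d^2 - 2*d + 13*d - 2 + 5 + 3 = 4*d^2 + 11*d + 6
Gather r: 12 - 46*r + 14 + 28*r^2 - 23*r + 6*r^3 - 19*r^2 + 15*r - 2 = 6*r^3 + 9*r^2 - 54*r + 24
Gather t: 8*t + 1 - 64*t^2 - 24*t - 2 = -64*t^2 - 16*t - 1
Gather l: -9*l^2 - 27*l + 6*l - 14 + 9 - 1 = -9*l^2 - 21*l - 6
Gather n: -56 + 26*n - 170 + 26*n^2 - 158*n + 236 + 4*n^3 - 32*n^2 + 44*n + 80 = 4*n^3 - 6*n^2 - 88*n + 90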